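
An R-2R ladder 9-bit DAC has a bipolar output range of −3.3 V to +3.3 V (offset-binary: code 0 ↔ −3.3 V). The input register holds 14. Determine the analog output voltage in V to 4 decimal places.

LSB = 6.6 V / 2^9 = 12.891 mV.
V_out = (−3.3) + 14 × 0.0128906 V = -3.11953 V.

-3.1195 V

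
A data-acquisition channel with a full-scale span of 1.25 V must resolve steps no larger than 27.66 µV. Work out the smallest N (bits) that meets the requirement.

Number of steps required ≥ 1.25 V / 27.66 µV = 45191.61.
Need 2^N ≥ 45191.61; 2^15 = 32768, 2^16 = 65536.
Minimum N = 16.

16 bits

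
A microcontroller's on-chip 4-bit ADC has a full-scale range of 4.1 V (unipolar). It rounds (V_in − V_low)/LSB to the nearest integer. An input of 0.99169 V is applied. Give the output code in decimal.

LSB = 4.1 V / 16 = 256.250 mV.
(V_in − V_low)/LSB = (0.99169 − 0) / 0.25625 = 3.870.
Round → code 4.

code 4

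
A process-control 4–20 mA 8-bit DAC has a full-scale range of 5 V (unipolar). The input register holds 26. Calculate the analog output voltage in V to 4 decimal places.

LSB = 5 V / 2^8 = 19.531 mV.
V_out = 0 + 26 × 0.0195312 V = 0.507812 V.

0.5078 V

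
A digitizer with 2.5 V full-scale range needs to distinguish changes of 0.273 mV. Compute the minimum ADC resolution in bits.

Number of steps required ≥ 2.5 V / 0.273 mV = 9157.51.
Need 2^N ≥ 9157.51; 2^13 = 8192, 2^14 = 16384.
Minimum N = 14.

14 bits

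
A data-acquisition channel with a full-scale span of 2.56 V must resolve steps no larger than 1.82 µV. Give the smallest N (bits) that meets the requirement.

Number of steps required ≥ 2.56 V / 1.82 µV = 1406593.41.
Need 2^N ≥ 1406593.41; 2^20 = 1048576, 2^21 = 2097152.
Minimum N = 21.

21 bits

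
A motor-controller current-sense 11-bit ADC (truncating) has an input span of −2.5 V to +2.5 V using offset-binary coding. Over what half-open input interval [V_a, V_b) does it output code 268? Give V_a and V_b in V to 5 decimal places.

[-1.84570 V, -1.84326 V)

LSB = 5/2^11 = 2.441 mV.
V_a = V_low + 268·LSB = -1.8457 V; V_b = V_low + 269·LSB = -1.84326 V.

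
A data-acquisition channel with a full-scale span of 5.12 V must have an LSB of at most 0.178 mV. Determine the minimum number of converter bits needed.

Number of steps required ≥ 5.12 V / 0.178 mV = 28764.04.
Need 2^N ≥ 28764.04; 2^14 = 16384, 2^15 = 32768.
Minimum N = 15.

15 bits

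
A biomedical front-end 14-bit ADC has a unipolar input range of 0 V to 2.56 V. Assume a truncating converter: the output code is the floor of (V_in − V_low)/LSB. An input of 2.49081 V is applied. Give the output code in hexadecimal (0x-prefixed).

With 16384 levels over 2.56 V, one step is 156.25 µV.
Input sits at 15941.184 steps above V_low.
Floor → code 15941.
In hexadecimal (0x-prefixed): 0x3E45.

code 0x3E45 (decimal 15941)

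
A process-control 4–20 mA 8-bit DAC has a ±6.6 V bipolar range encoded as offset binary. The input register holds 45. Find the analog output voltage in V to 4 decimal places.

LSB = 13.2 V / 2^8 = 51.562 mV.
V_out = (−6.6) + 45 × 0.0515625 V = -4.27969 V.

-4.2797 V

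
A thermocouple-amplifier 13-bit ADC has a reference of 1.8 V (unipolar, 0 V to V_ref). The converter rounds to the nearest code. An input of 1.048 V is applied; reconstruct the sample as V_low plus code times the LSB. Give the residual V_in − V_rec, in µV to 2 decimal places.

Step size: 1.8 V ÷ 2^13 = 219.73 µV.
(V_in − V_low)/LSB = (1.048 − 0)/0.000219727 = 4769.5644 → code 4770 (round).
Reconstructed: 1.0480957 V.
V_in − V_rec = -9.57031e-05 V = -95.70 µV.

-95.70 µV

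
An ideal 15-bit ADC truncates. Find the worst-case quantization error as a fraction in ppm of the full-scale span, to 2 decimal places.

30.52 ppm

Truncating → worst-case error = 1 LSB = V_FS/2^15, so 1e+06/32768 = 30.5176 ppm of full scale.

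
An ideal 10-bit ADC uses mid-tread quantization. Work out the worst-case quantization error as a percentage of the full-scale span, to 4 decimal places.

Rounding → worst-case error = ½ LSB = V_FS/2^11, so 100/2048 = 0.0488281 % of full scale.

0.0488 %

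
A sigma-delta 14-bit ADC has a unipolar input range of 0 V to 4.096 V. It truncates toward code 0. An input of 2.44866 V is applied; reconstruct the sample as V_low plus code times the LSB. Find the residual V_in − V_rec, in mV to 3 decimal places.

One LSB is 4.096 V / 16384 = 250.00 µV.
(2.44866 − 0)/0.00025 = 9794.6400; ⌊·⌋ gives code 9794.
Code 9794 maps back to 0 + 9794×0.00025 V = 2.4485 V.
Error = 2.44866 − 2.4485 = 0.00016 V = 0.160 mV.

0.160 mV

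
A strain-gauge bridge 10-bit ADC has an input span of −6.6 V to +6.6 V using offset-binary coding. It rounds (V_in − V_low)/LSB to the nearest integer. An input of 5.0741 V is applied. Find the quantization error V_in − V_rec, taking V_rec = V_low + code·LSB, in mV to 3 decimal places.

-4.806 mV

Step size: 13.2 V ÷ 2^10 = 12.891 mV.
(V_in − V_low)/LSB = (5.0741 − (−6.6))/0.0128906 = 905.6272 → code 906 (round).
V_rec = (−6.6) + 906·0.0128906 = 5.0789063 V.
V_in − V_rec = -0.00480625 V = -4.806 mV.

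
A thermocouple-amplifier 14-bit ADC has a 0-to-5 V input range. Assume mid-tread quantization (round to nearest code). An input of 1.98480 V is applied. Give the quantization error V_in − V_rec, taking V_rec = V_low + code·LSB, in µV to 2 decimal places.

-63.28 µV

LSB = 5/2^14 = 305.18 µV.
(V_in − V_low)/LSB = (1.98480 − 0)/0.000305176 = 6503.7926 → code 6504 (round).
Code 6504 maps back to 0 + 6504×0.000305176 V = 1.9848633 V.
Error = 1.98480 − 1.9848633 = -6.32812e-05 V = -63.28 µV.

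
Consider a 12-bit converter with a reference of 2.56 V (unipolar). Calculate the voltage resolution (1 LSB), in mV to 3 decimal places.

0.625 mV

Full-scale span = 2.56 V.
LSB = 2.56 / 2^12 = 2.56 / 4096 = 0.000625 V = 0.625 mV.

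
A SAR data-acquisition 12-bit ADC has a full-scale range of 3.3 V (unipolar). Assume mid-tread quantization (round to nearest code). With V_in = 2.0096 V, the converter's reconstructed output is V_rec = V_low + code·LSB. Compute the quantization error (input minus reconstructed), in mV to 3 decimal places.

LSB = 3.3/2^12 = 0.806 mV.
(V_in − V_low)/LSB = (2.0096 − 0)/0.000805664 = 2494.3399 → code 2494 (round).
Reconstructed: 2.0093262 V.
Error = 2.0096 − 2.0093262 = 0.000273828 V = 0.274 mV.

0.274 mV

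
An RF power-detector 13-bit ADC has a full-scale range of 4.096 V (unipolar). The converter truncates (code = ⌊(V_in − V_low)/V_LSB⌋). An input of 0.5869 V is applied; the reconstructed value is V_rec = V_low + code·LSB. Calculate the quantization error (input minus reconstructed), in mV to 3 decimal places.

One LSB is 4.096 V / 8192 = 0.500 mV.
Scaled input = 1173.8000 LSBs, so code = 1173.
V_rec = 0 + 1173·0.0005 = 0.5865 V.
Error = 0.5869 − 0.5865 = 0.0004 V = 0.400 mV.

0.400 mV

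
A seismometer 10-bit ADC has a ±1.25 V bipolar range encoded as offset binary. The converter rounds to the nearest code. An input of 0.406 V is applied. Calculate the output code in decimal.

code 678

Full-scale span = 2.5 V; LSB = 2.5/2^10 = 2.441 mV.
Input sits at 678.298 steps above V_low.
So the output code is 678.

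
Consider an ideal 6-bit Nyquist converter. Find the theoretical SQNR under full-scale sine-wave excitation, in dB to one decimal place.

37.9 dB

SNR ≈ 6.02·N + 1.76 dB = 6.02·6 + 1.76 = 37.88 dB.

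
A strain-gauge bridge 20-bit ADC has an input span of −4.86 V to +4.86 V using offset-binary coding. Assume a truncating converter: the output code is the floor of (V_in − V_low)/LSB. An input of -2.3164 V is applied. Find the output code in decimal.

code 274398

With 1048576 levels over 9.72 V, one step is 9.27 µV.
(-2.3164 − (−4.86)) / 9.26971e-06 = 274398.962 LSBs.
Floor → code 274398.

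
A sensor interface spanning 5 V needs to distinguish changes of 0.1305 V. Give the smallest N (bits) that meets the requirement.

6 bits

Number of steps required ≥ 5 V / 0.1305 V = 38.31.
Need 2^N ≥ 38.31; 2^5 = 32, 2^6 = 64.
Minimum N = 6.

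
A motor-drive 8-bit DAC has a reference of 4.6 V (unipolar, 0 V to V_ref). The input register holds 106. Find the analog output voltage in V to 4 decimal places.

1.9047 V

LSB = 4.6 V / 2^8 = 17.969 mV.
V_out = 0 + 106 × 0.0179687 V = 1.90469 V.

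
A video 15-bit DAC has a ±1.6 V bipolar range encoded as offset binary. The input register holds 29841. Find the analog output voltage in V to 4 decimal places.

1.3142 V

LSB = 3.2 V / 2^15 = 97.66 µV.
V_out = (−1.6) + 29841 × 9.76563e-05 V = 1.31416 V.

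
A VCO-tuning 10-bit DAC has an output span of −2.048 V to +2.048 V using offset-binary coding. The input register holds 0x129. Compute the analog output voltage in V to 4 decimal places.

LSB = 4.096 V / 2^10 = 4.000 mV.
Code 0x129 = 297 decimal.
V_out = (−2.048) + 297 × 0.004 V = -0.86 V.

-0.8600 V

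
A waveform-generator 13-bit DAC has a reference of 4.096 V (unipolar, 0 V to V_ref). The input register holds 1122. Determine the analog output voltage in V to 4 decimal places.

LSB = 4.096 V / 2^13 = 0.500 mV.
V_out = 0 + 1122 × 0.0005 V = 0.561 V.

0.5610 V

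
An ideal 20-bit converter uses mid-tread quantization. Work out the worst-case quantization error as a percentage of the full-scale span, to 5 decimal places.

Rounding → worst-case error = ½ LSB = V_FS/2^21, so 100/2097152 = 4.76837e-05 % of full scale.

0.00005 %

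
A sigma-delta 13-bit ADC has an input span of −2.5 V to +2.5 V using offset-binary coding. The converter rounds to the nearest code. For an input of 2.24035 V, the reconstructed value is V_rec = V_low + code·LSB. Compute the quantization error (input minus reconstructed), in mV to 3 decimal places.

-0.251 mV

LSB = 5/2^13 = 0.610 mV.
Scaled input = 7766.5894 LSBs, so code = 7767.
V_rec = (−2.5) + 7767·0.000610352 = 2.2406006 V.
Difference: -0.000250586 V → -0.251 mV.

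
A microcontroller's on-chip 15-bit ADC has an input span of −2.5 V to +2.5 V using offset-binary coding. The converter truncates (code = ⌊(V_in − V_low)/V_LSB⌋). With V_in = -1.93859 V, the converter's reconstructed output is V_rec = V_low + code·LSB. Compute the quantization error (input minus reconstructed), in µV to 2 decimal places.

Step size: 5 V ÷ 2^15 = 152.59 µV.
(V_in − V_low)/LSB = (-1.93859 − (−2.5))/0.000152588 = 3679.2566 → code 3679 (floor).
Reconstructed: -1.9386292 V.
Error = -1.93859 − (−1.9386292) = 3.91504e-05 V = 39.15 µV.

39.15 µV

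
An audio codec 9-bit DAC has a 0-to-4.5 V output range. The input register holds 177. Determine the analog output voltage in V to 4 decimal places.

LSB = 4.5 V / 2^9 = 8.789 mV.
V_out = 0 + 177 × 0.00878906 V = 1.55566 V.

1.5557 V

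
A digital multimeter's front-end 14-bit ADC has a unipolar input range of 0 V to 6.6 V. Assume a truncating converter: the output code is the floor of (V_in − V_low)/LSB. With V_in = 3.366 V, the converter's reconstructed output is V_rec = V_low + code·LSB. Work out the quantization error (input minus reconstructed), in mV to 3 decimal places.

Step size: 6.6 V ÷ 2^14 = 402.83 µV.
Scaled input = 8355.8400 LSBs, so code = 8355.
Code 8355 maps back to 0 + 8355×0.000402832 V = 3.3656616 V.
V_in − V_rec = 0.000338379 V = 0.338 mV.

0.338 mV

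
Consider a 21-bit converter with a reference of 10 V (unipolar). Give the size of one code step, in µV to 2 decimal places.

4.77 µV

Full-scale span = 10 V.
LSB = 10 / 2^21 = 10 / 2097152 = 4.76837e-06 V = 4.77 µV.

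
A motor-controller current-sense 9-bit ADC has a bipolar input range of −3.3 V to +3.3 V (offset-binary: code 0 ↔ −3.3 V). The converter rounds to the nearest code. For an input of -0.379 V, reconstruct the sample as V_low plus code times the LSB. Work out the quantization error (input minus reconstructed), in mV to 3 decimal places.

-5.172 mV

LSB = 6.6/2^9 = 12.891 mV.
Scaled input = 226.5988 LSBs, so code = 227.
Code 227 maps back to (−3.3) + 227×0.0128906 V = -0.37382813 V.
Difference: -0.00517188 V → -5.172 mV.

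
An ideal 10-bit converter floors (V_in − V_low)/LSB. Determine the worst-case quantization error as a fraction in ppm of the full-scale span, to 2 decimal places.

976.56 ppm

Truncating → worst-case error = 1 LSB = V_FS/2^10, so 1e+06/1024 = 976.562 ppm of full scale.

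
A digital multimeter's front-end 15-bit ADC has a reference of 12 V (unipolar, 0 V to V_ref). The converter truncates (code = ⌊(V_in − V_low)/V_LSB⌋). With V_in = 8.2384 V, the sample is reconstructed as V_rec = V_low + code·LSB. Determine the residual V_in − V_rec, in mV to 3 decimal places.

Step size: 12 V ÷ 2^15 = 366.21 µV.
(8.2384 − 0)/0.000366211 = 22496.3243; ⌊·⌋ gives code 22496.
Reconstructed: 8.2382812 V.
Error = 8.2384 − 8.2382812 = 0.00011875 V = 0.119 mV.

0.119 mV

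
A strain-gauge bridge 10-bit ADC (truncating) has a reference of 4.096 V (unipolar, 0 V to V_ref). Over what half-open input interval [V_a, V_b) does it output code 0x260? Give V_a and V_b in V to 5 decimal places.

LSB = 4.096/2^10 = 4.000 mV.
Code 0x260 = 608 decimal.
V_a = V_low + 608·LSB = 2.432 V; V_b = V_low + 609·LSB = 2.436 V.

[2.43200 V, 2.43600 V)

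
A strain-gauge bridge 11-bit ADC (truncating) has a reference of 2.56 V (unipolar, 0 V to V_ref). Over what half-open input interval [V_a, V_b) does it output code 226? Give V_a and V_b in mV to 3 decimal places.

LSB = 2.56/2^11 = 1.250 mV.
V_a = V_low + 226·LSB = 0.2825 V; V_b = V_low + 227·LSB = 0.28375 V.

[282.500 mV, 283.750 mV)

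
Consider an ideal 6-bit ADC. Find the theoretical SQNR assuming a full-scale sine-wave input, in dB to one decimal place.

37.9 dB

SNR ≈ 6.02·N + 1.76 dB = 6.02·6 + 1.76 = 37.88 dB.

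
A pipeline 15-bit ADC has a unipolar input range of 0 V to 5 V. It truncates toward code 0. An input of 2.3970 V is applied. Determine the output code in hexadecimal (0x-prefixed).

Full-scale span = 5 V; LSB = 5/2^15 = 152.59 µV.
(V_in − V_low)/LSB = (2.3970 − 0) / 0.000152588 = 15708.979.
Floor → code 15708.
In hexadecimal (0x-prefixed): 0x3D5C.

code 0x3D5C (decimal 15708)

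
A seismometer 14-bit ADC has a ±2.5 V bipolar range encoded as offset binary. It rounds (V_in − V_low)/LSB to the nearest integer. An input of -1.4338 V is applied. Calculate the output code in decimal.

With 16384 levels over 5 V, one step is 305.18 µV.
Input sits at 3493.724 steps above V_low.
So the output code is 3494.

code 3494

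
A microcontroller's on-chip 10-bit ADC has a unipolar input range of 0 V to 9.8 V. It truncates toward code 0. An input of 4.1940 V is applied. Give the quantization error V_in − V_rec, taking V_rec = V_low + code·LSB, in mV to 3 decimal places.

2.203 mV

Step size: 9.8 V ÷ 2^10 = 9.570 mV.
(4.1940 − 0)/0.00957031 = 438.2302; ⌊·⌋ gives code 438.
V_rec = 0 + 438·0.00957031 = 4.1917969 V.
V_in − V_rec = 0.00220312 V = 2.203 mV.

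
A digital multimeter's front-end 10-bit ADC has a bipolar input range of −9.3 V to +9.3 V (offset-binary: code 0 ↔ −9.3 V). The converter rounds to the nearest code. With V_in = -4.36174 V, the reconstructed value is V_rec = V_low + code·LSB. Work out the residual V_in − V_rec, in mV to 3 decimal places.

-2.365 mV

Step size: 18.6 V ÷ 2^10 = 18.164 mV.
(-4.36174 − (−9.3))/0.0181641 = 271.8698; round gives code 272.
Code 272 maps back to (−9.3) + 272×0.0181641 V = -4.359375 V.
Difference: -0.002365 V → -2.365 mV.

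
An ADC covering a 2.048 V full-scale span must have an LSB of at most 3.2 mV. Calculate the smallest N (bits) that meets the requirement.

Number of steps required ≥ 2.048 V / 3.2 mV = 640.00.
Need 2^N ≥ 640.00; 2^9 = 512, 2^10 = 1024.
Minimum N = 10.

10 bits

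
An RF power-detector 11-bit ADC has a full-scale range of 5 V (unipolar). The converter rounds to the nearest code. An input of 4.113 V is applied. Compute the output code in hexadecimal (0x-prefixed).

With 2048 levels over 5 V, one step is 2.441 mV.
(V_in − V_low)/LSB = (4.113 − 0) / 0.00244141 = 1684.685.
round(1684.685) = 1685.
In hexadecimal (0x-prefixed): 0x695.

code 0x695 (decimal 1685)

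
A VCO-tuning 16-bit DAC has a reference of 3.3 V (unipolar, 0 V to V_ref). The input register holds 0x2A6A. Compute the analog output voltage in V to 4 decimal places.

0.5467 V

LSB = 3.3 V / 2^16 = 50.35 µV.
Code 0x2A6A = 10858 decimal.
V_out = 0 + 10858 × 5.0354e-05 V = 0.546744 V.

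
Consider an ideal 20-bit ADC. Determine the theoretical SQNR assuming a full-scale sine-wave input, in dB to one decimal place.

SNR ≈ 6.02·N + 1.76 dB = 6.02·20 + 1.76 = 122.16 dB.

122.2 dB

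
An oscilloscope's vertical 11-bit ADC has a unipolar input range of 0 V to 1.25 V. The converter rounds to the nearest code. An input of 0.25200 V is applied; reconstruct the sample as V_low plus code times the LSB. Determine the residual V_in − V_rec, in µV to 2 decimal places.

-75.20 µV

LSB = 1.25/2^11 = 0.610 mV.
Scaled input = 412.8768 LSBs, so code = 413.
Reconstructed: 0.2520752 V.
Error = 0.25200 − 0.2520752 = -7.51953e-05 V = -75.20 µV.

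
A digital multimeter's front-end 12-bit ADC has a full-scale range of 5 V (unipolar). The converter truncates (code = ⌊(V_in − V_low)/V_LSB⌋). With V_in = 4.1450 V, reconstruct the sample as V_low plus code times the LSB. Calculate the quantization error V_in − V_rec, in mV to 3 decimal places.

0.713 mV

LSB = 5/2^12 = 1.221 mV.
(V_in − V_low)/LSB = (4.1450 − 0)/0.0012207 = 3395.5840 → code 3395 (floor).
V_rec = 0 + 3395·0.0012207 = 4.1442871 V.
Error = 4.1450 − 4.1442871 = 0.000712891 V = 0.713 mV.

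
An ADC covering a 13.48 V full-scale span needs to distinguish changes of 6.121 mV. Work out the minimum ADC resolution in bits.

12 bits

Number of steps required ≥ 13.48 V / 6.121 mV = 2202.25.
Need 2^N ≥ 2202.25; 2^11 = 2048, 2^12 = 4096.
Minimum N = 12.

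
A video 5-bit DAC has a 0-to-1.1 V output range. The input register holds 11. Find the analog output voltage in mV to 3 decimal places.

LSB = 1.1 V / 2^5 = 34.375 mV.
V_out = 0 + 11 × 0.034375 V = 0.378125 V.
= 378.125 mV.

378.125 mV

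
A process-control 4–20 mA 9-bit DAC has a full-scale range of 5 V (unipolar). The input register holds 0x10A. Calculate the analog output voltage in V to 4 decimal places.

LSB = 5 V / 2^9 = 9.766 mV.
Code 0x10A = 266 decimal.
V_out = 0 + 266 × 0.00976562 V = 2.59766 V.

2.5977 V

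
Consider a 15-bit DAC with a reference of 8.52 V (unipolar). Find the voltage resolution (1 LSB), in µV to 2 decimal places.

Full-scale span = 8.52 V.
LSB = 8.52 / 2^15 = 8.52 / 32768 = 0.00026001 V = 260.01 µV.

260.01 µV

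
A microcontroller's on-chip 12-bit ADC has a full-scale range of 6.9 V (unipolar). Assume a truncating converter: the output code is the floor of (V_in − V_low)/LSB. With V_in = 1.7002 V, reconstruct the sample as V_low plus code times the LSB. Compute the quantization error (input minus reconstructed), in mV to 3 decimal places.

0.469 mV

Step size: 6.9 V ÷ 2^12 = 1.685 mV.
Scaled input = 1009.2781 LSBs, so code = 1009.
Reconstructed: 1.6997314 V.
V_in − V_rec = 0.000468555 V = 0.469 mV.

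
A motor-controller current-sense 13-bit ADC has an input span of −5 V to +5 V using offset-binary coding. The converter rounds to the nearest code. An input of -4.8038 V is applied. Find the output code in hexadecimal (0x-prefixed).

code 0xA1 (decimal 161)

LSB = 10 V / 8192 = 1.221 mV.
Input sits at 160.727 steps above V_low.
round(160.727) = 161.
In hexadecimal (0x-prefixed): 0xA1.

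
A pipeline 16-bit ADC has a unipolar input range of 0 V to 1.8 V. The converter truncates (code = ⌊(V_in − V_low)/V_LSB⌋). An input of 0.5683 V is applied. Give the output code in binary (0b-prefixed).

code 0b101000011010011 (decimal 20691)

Full-scale span = 1.8 V; LSB = 1.8/2^16 = 27.47 µV.
(V_in − V_low)/LSB = (0.5683 − 0) / 2.74658e-05 = 20691.172.
Floor → code 20691.
In binary (0b-prefixed): 0b101000011010011.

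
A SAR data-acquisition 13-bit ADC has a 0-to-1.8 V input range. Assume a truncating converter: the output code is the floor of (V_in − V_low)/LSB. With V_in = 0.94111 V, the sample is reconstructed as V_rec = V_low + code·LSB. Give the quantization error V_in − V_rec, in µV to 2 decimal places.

One LSB is 1.8 V / 8192 = 219.73 µV.
(0.94111 − 0)/0.000219727 = 4283.0962; ⌊·⌋ gives code 4283.
Reconstructed: 0.94108887 V.
Difference: 2.11328e-05 V → 21.13 µV.

21.13 µV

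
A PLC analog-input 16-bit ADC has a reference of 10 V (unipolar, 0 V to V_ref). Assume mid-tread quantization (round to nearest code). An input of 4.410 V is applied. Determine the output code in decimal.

code 28901

Full-scale span = 10 V; LSB = 10/2^16 = 152.59 µV.
(V_in − V_low)/LSB = (4.410 − 0) / 0.000152588 = 28901.376.
round(28901.376) = 28901.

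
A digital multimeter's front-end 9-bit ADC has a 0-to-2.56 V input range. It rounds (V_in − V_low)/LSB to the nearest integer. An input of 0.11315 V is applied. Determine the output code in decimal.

code 23

With 512 levels over 2.56 V, one step is 5.000 mV.
(V_in − V_low)/LSB = (0.11315 − 0) / 0.005 = 22.630.
Round → code 23.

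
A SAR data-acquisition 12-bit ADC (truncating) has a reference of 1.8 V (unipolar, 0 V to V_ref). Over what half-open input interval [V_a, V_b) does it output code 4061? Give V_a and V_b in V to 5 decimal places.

[1.78462 V, 1.78506 V)

LSB = 1.8/2^12 = 439.45 µV.
V_a = V_low + 4061·LSB = 1.78462 V; V_b = V_low + 4062·LSB = 1.78506 V.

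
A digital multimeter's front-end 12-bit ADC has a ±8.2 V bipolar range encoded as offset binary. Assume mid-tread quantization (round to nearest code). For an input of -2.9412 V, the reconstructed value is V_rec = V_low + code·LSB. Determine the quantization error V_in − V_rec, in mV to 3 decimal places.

LSB = 16.4/2^12 = 4.004 mV.
Scaled input = 1313.4174 LSBs, so code = 1313.
V_rec = (−8.2) + 1313·0.00400391 = -2.9428711 V.
Error = -2.9412 − (−2.9428711) = 0.00167109 V = 1.671 mV.

1.671 mV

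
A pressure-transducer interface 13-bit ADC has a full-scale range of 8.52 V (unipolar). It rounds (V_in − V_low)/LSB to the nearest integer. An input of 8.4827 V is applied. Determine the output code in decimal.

LSB = 8.52 V / 8192 = 1.040 mV.
Input sits at 8156.136 steps above V_low.
Round → code 8156.

code 8156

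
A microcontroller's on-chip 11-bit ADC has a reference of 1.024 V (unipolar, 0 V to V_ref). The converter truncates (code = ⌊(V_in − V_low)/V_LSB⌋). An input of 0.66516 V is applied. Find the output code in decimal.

code 1330

Full-scale span = 1.024 V; LSB = 1.024/2^11 = 0.500 mV.
(0.66516 − 0) / 0.0005 = 1330.320 LSBs.
So the output code is 1330.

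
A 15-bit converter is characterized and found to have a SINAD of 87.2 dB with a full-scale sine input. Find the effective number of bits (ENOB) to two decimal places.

ENOB = (SINAD − 1.76) / 6.02 = (87.2 − 1.76)/6.02 = 14.193.

14.19 bits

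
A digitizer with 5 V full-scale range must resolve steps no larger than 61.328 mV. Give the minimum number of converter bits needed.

Number of steps required ≥ 5 V / 61.328 mV = 81.53.
Need 2^N ≥ 81.53; 2^6 = 64, 2^7 = 128.
Minimum N = 7.

7 bits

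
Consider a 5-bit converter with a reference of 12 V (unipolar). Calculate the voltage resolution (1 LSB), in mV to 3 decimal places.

Full-scale span = 12 V.
LSB = 12 / 2^5 = 12 / 32 = 0.375 V = 375.000 mV.

375.000 mV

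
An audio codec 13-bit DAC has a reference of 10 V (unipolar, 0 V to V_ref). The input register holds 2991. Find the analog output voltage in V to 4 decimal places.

3.6511 V

LSB = 10 V / 2^13 = 1.221 mV.
V_out = 0 + 2991 × 0.0012207 V = 3.65112 V.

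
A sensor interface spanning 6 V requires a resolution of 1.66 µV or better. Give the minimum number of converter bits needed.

Number of steps required ≥ 6 V / 1.66 µV = 3614457.83.
Need 2^N ≥ 3614457.83; 2^21 = 2097152, 2^22 = 4194304.
Minimum N = 22.

22 bits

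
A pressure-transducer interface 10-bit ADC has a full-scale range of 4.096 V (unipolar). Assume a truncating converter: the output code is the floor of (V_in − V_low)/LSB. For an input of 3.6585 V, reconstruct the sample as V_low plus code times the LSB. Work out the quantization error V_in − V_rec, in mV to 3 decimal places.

2.500 mV

LSB = 4.096/2^10 = 4.000 mV.
(V_in − V_low)/LSB = (3.6585 − 0)/0.004 = 914.6250 → code 914 (floor).
Code 914 maps back to 0 + 914×0.004 V = 3.656 V.
Difference: 0.0025 V → 2.500 mV.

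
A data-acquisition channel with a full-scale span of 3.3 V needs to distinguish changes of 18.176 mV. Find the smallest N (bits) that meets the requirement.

8 bits

Number of steps required ≥ 3.3 V / 18.176 mV = 181.56.
Need 2^N ≥ 181.56; 2^7 = 128, 2^8 = 256.
Minimum N = 8.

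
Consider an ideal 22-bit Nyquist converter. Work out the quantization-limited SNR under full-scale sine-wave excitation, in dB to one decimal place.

SNR ≈ 6.02·N + 1.76 dB = 6.02·22 + 1.76 = 134.20 dB.

134.2 dB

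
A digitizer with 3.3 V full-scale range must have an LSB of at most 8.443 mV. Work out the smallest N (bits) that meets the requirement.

Number of steps required ≥ 3.3 V / 8.443 mV = 390.86.
Need 2^N ≥ 390.86; 2^8 = 256, 2^9 = 512.
Minimum N = 9.

9 bits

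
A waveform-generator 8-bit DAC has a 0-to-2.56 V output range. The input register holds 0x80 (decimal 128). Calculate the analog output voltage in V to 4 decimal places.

1.2800 V

LSB = 2.56 V / 2^8 = 10.000 mV.
Code 0x80 = 128 decimal.
V_out = 0 + 128 × 0.01 V = 1.28 V.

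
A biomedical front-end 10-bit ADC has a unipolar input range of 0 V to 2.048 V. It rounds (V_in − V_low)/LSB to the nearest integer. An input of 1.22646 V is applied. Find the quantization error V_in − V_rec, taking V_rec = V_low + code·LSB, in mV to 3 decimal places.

0.460 mV

One LSB is 2.048 V / 1024 = 2.000 mV.
Scaled input = 613.2300 LSBs, so code = 613.
Code 613 maps back to 0 + 613×0.002 V = 1.226 V.
Error = 1.22646 − 1.226 = 0.00046 V = 0.460 mV.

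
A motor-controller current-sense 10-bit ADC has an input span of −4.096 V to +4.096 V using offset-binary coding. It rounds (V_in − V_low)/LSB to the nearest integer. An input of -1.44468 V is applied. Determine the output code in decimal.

Full-scale span = 8.192 V; LSB = 8.192/2^10 = 8.000 mV.
Input sits at 331.415 steps above V_low.
So the output code is 331.

code 331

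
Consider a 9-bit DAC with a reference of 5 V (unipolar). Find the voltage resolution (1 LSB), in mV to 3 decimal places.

9.766 mV

Full-scale span = 5 V.
LSB = 5 / 2^9 = 5 / 512 = 0.00976562 V = 9.766 mV.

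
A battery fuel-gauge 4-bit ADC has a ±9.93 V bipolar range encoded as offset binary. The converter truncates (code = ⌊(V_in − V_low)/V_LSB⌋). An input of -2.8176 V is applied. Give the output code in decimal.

LSB = 19.86 V / 16 = 1.2412 V.
(V_in − V_low)/LSB = (-2.8176 − (−9.93)) / 1.24125 = 5.730.
Floor → code 5.

code 5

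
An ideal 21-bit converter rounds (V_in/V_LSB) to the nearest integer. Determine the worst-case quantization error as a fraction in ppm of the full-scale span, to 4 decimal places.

0.2384 ppm

Rounding → worst-case error = ½ LSB = V_FS/2^22, so 1e+06/4194304 = 0.238419 ppm of full scale.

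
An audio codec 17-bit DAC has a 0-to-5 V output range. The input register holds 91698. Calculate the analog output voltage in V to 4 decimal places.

3.4980 V

LSB = 5 V / 2^17 = 38.15 µV.
V_out = 0 + 91698 × 3.8147e-05 V = 3.498 V.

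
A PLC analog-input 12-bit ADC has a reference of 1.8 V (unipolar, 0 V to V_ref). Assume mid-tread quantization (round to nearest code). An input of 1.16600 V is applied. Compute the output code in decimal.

With 4096 levels over 1.8 V, one step is 439.45 µV.
Input sits at 2653.298 steps above V_low.
round(2653.298) = 2653.

code 2653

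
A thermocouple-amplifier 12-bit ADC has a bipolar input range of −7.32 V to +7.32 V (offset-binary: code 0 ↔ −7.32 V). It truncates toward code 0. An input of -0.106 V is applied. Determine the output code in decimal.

code 2018

LSB = 14.64 V / 4096 = 3.574 mV.
(V_in − V_low)/LSB = (-0.106 − (−7.32)) / 0.00357422 = 2018.343.
So the output code is 2018.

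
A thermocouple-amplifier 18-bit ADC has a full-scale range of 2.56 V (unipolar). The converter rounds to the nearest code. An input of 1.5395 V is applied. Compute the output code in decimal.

code 157645

With 262144 levels over 2.56 V, one step is 9.77 µV.
(1.5395 − 0) / 9.76563e-06 = 157644.800 LSBs.
So the output code is 157645.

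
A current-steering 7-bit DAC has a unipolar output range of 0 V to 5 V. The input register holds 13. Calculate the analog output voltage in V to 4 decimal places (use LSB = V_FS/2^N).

LSB = 5 V / 2^7 = 39.062 mV.
V_out = 0 + 13 × 0.0390625 V = 0.507812 V.

0.5078 V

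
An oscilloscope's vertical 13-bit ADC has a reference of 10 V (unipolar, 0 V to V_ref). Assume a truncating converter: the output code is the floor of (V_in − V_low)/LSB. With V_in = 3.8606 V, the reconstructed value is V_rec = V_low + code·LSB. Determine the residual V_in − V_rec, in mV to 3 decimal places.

Step size: 10 V ÷ 2^13 = 1.221 mV.
Scaled input = 3162.6035 LSBs, so code = 3162.
Reconstructed: 3.8598633 V.
V_in − V_rec = 0.000736719 V = 0.737 mV.

0.737 mV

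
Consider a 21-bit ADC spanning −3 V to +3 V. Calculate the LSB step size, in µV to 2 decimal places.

Full-scale span = 6 V.
LSB = 6 / 2^21 = 6 / 2097152 = 2.86102e-06 V = 2.86 µV.

2.86 µV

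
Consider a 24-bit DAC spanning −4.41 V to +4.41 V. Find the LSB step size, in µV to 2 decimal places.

Full-scale span = 8.82 V.
LSB = 8.82 / 2^24 = 8.82 / 16777216 = 5.25713e-07 V = 0.53 µV.

0.53 µV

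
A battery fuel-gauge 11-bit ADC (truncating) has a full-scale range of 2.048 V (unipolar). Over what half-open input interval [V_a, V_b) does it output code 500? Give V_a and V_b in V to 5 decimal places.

LSB = 2.048/2^11 = 1.000 mV.
V_a = V_low + 500·LSB = 0.5 V; V_b = V_low + 501·LSB = 0.501 V.

[0.50000 V, 0.50100 V)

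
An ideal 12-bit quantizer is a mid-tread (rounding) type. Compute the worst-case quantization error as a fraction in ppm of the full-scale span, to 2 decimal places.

122.07 ppm

Rounding → worst-case error = ½ LSB = V_FS/2^13, so 1e+06/8192 = 122.07 ppm of full scale.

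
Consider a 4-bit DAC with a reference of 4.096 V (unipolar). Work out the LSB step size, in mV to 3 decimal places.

256.000 mV

Full-scale span = 4.096 V.
LSB = 4.096 / 2^4 = 4.096 / 16 = 0.256 V = 256.000 mV.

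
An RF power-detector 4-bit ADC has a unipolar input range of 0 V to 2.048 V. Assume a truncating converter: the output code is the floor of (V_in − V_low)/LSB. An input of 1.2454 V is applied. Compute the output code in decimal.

With 16 levels over 2.048 V, one step is 128.000 mV.
(1.2454 − 0) / 0.128 = 9.730 LSBs.
So the output code is 9.

code 9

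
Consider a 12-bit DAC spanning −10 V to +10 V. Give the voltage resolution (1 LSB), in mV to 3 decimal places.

4.883 mV

Full-scale span = 20 V.
LSB = 20 / 2^12 = 20 / 4096 = 0.00488281 V = 4.883 mV.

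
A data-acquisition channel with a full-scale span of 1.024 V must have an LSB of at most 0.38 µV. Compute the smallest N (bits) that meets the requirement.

Number of steps required ≥ 1.024 V / 0.38 µV = 2694736.84.
Need 2^N ≥ 2694736.84; 2^21 = 2097152, 2^22 = 4194304.
Minimum N = 22.

22 bits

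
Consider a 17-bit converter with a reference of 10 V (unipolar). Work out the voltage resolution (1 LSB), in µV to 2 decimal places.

76.29 µV

Full-scale span = 10 V.
LSB = 10 / 2^17 = 10 / 131072 = 7.62939e-05 V = 76.29 µV.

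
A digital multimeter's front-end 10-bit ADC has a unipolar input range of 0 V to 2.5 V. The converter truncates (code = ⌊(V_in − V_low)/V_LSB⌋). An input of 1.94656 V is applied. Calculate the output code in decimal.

With 1024 levels over 2.5 V, one step is 2.441 mV.
Input sits at 797.311 steps above V_low.
⌊·⌋(797.311) = 797.

code 797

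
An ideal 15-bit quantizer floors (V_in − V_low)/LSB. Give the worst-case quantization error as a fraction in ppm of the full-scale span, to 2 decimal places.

30.52 ppm

Truncating → worst-case error = 1 LSB = V_FS/2^15, so 1e+06/32768 = 30.5176 ppm of full scale.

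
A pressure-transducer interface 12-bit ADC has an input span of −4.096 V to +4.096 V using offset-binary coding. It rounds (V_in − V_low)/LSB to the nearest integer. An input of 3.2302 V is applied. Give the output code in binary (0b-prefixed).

code 0b111001001111 (decimal 3663)

Full-scale span = 8.192 V; LSB = 8.192/2^12 = 2.000 mV.
(V_in − V_low)/LSB = (3.2302 − (−4.096)) / 0.002 = 3663.100.
round(3663.100) = 3663.
In binary (0b-prefixed): 0b111001001111.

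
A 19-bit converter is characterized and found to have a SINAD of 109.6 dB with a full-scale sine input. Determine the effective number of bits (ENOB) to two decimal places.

ENOB = (SINAD − 1.76) / 6.02 = (109.6 − 1.76)/6.02 = 17.914.

17.91 bits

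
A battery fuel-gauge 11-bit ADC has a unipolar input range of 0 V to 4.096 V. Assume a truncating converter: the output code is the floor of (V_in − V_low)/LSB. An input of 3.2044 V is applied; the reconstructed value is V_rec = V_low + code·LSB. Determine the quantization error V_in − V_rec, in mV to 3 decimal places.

One LSB is 4.096 V / 2048 = 2.000 mV.
(V_in − V_low)/LSB = (3.2044 − 0)/0.002 = 1602.2000 → code 1602 (floor).
Reconstructed: 3.204 V.
Error = 3.2044 − 3.204 = 0.0004 V = 0.400 mV.

0.400 mV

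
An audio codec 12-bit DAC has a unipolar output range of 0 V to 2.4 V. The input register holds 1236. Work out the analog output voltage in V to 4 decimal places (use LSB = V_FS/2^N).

0.7242 V

LSB = 2.4 V / 2^12 = 0.586 mV.
V_out = 0 + 1236 × 0.000585937 V = 0.724219 V.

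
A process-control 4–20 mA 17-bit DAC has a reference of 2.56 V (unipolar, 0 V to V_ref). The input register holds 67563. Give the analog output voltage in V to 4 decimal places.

LSB = 2.56 V / 2^17 = 19.53 µV.
V_out = 0 + 67563 × 1.95313e-05 V = 1.31959 V.

1.3196 V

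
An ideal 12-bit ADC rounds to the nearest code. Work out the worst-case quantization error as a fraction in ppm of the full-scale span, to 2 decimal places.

Rounding → worst-case error = ½ LSB = V_FS/2^13, so 1e+06/8192 = 122.07 ppm of full scale.

122.07 ppm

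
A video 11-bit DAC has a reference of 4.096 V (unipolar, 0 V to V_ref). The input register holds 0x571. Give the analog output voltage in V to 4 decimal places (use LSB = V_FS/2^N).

2.7860 V

LSB = 4.096 V / 2^11 = 2.000 mV.
Code 0x571 = 1393 decimal.
V_out = 0 + 1393 × 0.002 V = 2.786 V.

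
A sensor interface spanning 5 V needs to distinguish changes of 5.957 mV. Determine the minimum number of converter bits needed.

10 bits

Number of steps required ≥ 5 V / 5.957 mV = 839.35.
Need 2^N ≥ 839.35; 2^9 = 512, 2^10 = 1024.
Minimum N = 10.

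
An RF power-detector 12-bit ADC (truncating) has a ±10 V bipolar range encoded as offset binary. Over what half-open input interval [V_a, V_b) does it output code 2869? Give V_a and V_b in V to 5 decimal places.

[4.00879 V, 4.01367 V)

LSB = 20/2^12 = 4.883 mV.
V_a = V_low + 2869·LSB = 4.00879 V; V_b = V_low + 2870·LSB = 4.01367 V.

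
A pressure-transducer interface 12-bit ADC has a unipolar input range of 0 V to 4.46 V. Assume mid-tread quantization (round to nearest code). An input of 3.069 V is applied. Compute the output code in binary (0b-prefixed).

LSB = 4.46 V / 4096 = 1.089 mV.
(3.069 − 0) / 0.00108887 = 2818.526 LSBs.
So the output code is 2819.
In binary (0b-prefixed): 0b101100000011.

code 0b101100000011 (decimal 2819)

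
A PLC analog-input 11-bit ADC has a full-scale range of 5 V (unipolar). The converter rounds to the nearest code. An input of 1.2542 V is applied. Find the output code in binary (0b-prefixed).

code 0b1000000010 (decimal 514)

Full-scale span = 5 V; LSB = 5/2^11 = 2.441 mV.
(V_in − V_low)/LSB = (1.2542 − 0) / 0.00244141 = 513.720.
round(513.720) = 514.
In binary (0b-prefixed): 0b1000000010.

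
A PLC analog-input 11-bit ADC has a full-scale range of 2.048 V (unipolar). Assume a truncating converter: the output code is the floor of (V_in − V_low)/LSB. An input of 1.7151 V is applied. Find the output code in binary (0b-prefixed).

code 0b11010110011 (decimal 1715)

With 2048 levels over 2.048 V, one step is 1.000 mV.
Input sits at 1715.100 steps above V_low.
Floor → code 1715.
In binary (0b-prefixed): 0b11010110011.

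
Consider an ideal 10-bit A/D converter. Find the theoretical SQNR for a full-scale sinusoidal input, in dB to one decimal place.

62.0 dB

SNR ≈ 6.02·N + 1.76 dB = 6.02·10 + 1.76 = 61.96 dB.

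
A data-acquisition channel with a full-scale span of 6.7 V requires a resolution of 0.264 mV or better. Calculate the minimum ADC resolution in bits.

Number of steps required ≥ 6.7 V / 0.264 mV = 25378.79.
Need 2^N ≥ 25378.79; 2^14 = 16384, 2^15 = 32768.
Minimum N = 15.

15 bits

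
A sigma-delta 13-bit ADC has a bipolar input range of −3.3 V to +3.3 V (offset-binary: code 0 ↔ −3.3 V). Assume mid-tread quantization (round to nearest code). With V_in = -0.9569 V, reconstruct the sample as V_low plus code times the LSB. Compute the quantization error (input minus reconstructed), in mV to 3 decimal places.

LSB = 6.6/2^13 = 0.806 mV.
Scaled input = 2908.2841 LSBs, so code = 2908.
Reconstructed: -0.95712891 V.
Difference: 0.000228906 V → 0.229 mV.

0.229 mV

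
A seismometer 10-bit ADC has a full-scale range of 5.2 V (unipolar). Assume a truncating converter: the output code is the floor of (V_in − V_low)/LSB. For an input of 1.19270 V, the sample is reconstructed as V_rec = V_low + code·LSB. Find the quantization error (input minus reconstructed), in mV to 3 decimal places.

LSB = 5.2/2^10 = 5.078 mV.
(1.19270 − 0)/0.00507813 = 234.8702; ⌊·⌋ gives code 234.
Reconstructed: 1.1882812 V.
V_in − V_rec = 0.00441875 V = 4.419 mV.

4.419 mV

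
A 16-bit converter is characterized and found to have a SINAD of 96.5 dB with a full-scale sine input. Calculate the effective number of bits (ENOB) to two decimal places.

ENOB = (SINAD − 1.76) / 6.02 = (96.5 − 1.76)/6.02 = 15.738.

15.74 bits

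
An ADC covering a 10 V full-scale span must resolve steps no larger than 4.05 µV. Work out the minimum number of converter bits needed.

Number of steps required ≥ 10 V / 4.05 µV = 2469135.80.
Need 2^N ≥ 2469135.80; 2^21 = 2097152, 2^22 = 4194304.
Minimum N = 22.

22 bits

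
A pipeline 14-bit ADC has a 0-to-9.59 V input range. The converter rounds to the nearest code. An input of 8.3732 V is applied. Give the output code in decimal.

With 16384 levels over 9.59 V, one step is 0.585 mV.
(8.3732 − 0) / 0.000585327 = 14305.163 LSBs.
So the output code is 14305.

code 14305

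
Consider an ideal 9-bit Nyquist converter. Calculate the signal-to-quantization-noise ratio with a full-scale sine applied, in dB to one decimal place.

SNR ≈ 6.02·N + 1.76 dB = 6.02·9 + 1.76 = 55.94 dB.

55.9 dB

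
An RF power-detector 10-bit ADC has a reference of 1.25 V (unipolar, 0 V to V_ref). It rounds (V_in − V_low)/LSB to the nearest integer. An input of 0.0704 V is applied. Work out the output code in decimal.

code 58

Full-scale span = 1.25 V; LSB = 1.25/2^10 = 1.221 mV.
Input sits at 57.672 steps above V_low.
round(57.672) = 58.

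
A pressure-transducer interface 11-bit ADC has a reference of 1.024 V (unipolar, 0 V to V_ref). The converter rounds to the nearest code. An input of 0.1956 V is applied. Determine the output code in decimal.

code 391

With 2048 levels over 1.024 V, one step is 0.500 mV.
(0.1956 − 0) / 0.0005 = 391.200 LSBs.
round(391.200) = 391.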